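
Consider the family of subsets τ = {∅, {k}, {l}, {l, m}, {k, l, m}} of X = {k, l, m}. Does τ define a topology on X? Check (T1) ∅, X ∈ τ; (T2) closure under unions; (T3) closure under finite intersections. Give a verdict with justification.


τ is NOT a topology on X.

Axiom (T1): ∅ ∈ τ? Yes; X ∈ τ? Yes.
Axiom (T2/T3): check pairwise unions and intersections of members of τ.
Counterexample for (T2): {k} ∪ {l} = {k, l} ∉ τ. Therefore τ is NOT a topology.


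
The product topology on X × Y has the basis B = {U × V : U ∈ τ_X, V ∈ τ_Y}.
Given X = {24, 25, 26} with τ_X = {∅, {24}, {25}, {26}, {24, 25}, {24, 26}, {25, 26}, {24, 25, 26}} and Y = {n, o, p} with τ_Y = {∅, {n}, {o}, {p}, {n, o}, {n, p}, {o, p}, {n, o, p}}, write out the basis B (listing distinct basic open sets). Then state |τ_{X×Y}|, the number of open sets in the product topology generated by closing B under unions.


Basis B = {∅ × ∅, {24} × {n}, {24} × {o}, {24} × {p}, {25} × {n}, {25} × {o}, {25} × {p}, {26} × {n}, {26} × {o}, {26} × {p}, {24} × {n, o}, {24} × {n, p}, {24, 25} × {n}, {24, 26} × {n}, {24} × {o, p}, {24, 25} × {o}, {24, 26} × {o}, {24, 25} × {p}, {24, 26} × {p}, {25} × {n, o}, {25} × {n, p}, {25, 26} × {n}, {25} × {o, p}, {25, 26} × {o}, {25, 26} × {p}, {26} × {n, o}, {26} × {n, p}, {26} × {o, p}, {24} × {n, o, p}, {24, 25, 26} × {n}, {24, 25, 26} × {o}, {24, 25, 26} × {p}, {25} × {n, o, p}, {26} × {n, o, p}, {24, 25} × {n, o}, {24, 26} × {n, o}, {24, 25} × {n, p}, {24, 26} × {n, p}, {24, 25} × {o, p}, {24, 26} × {o, p}, {25, 26} × {n, o}, {25, 26} × {n, p}, {25, 26} × {o, p}, {24, 25} × {n, o, p}, {24, 26} × {n, o, p}, {24, 25, 26} × {n, o}, {24, 25, 26} × {n, p}, {24, 25, 26} × {o, p}, {25, 26} × {n, o, p}, {24, 25, 26} × {n, o, p}}; |τ_{X×Y}| = 512.

Enumerate products U × V with U ∈ τ_X, V ∈ τ_Y (deduplicated):
  ∅ × ∅ = {} (∅)
  {24} × {n} = {(24,n)}
  {24} × {o} = {(24,o)}
  {24} × {p} = {(24,p)}
  {25} × {n} = {(25,n)}
  {25} × {o} = {(25,o)}
  {25} × {p} = {(25,p)}
  {26} × {n} = {(26,n)}
  {26} × {o} = {(26,o)}
  {26} × {p} = {(26,p)}
  {24} × {n, o} = {(24,n), (24,o)}
  {24} × {n, p} = {(24,n), (24,p)}
  {24, 25} × {n} = {(24,n), (25,n)}
  {24, 26} × {n} = {(24,n), (26,n)}
  {24} × {o, p} = {(24,o), (24,p)}
  {24, 25} × {o} = {(24,o), (25,o)}
  {24, 26} × {o} = {(24,o), (26,o)}
  {24, 25} × {p} = {(24,p), (25,p)}
  {24, 26} × {p} = {(24,p), (26,p)}
  {25} × {n, o} = {(25,n), (25,o)}
  {25} × {n, p} = {(25,n), (25,p)}
  {25, 26} × {n} = {(25,n), (26,n)}
  {25} × {o, p} = {(25,o), (25,p)}
  {25, 26} × {o} = {(25,o), (26,o)}
  {25, 26} × {p} = {(25,p), (26,p)}
  {26} × {n, o} = {(26,n), (26,o)}
  {26} × {n, p} = {(26,n), (26,p)}
  {26} × {o, p} = {(26,o), (26,p)}
  {24} × {n, o, p} = {(24,n), (24,o), (24,p)}
  {24, 25, 26} × {n} = {(24,n), (25,n), (26,n)}
  {24, 25, 26} × {o} = {(24,o), (25,o), (26,o)}
  {24, 25, 26} × {p} = {(24,p), (25,p), (26,p)}
  {25} × {n, o, p} = {(25,n), (25,o), (25,p)}
  {26} × {n, o, p} = {(26,n), (26,o), (26,p)}
  {24, 25} × {n, o} = {(24,n), (24,o), (25,n), (25,o)}
  {24, 26} × {n, o} = {(24,n), (24,o), (26,n), (26,o)}
  {24, 25} × {n, p} = {(24,n), (24,p), (25,n), (25,p)}
  {24, 26} × {n, p} = {(24,n), (24,p), (26,n), (26,p)}
  {24, 25} × {o, p} = {(24,o), (24,p), (25,o), (25,p)}
  {24, 26} × {o, p} = {(24,o), (24,p), (26,o), (26,p)}
  {25, 26} × {n, o} = {(25,n), (25,o), (26,n), (26,o)}
  {25, 26} × {n, p} = {(25,n), (25,p), (26,n), (26,p)}
  {25, 26} × {o, p} = {(25,o), (25,p), (26,o), (26,p)}
  {24, 25} × {n, o, p} = {(24,n), (24,o), (24,p), (25,n), (25,o), (25,p)}
  {24, 26} × {n, o, p} = {(24,n), (24,o), (24,p), (26,n), (26,o), (26,p)}
  {24, 25, 26} × {n, o} = {(24,n), (24,o), (25,n), (25,o), (26,n), (26,o)}
  {24, 25, 26} × {n, p} = {(24,n), (24,p), (25,n), (25,p), (26,n), (26,p)}
  {24, 25, 26} × {o, p} = {(24,o), (24,p), (25,o), (25,p), (26,o), (26,p)}
  {25, 26} × {n, o, p} = {(25,n), (25,o), (25,p), (26,n), (26,o), (26,p)}
  {24, 25, 26} × {n, o, p} = {(24,n), (24,o), (24,p), (25,n), (25,o), (25,p), (26,n), (26,o), (26,p)}
These 50 distinct sets form the basis B.
Close under arbitrary unions to get τ_{X×Y}; counting gives |τ_{X×Y}| = 512.


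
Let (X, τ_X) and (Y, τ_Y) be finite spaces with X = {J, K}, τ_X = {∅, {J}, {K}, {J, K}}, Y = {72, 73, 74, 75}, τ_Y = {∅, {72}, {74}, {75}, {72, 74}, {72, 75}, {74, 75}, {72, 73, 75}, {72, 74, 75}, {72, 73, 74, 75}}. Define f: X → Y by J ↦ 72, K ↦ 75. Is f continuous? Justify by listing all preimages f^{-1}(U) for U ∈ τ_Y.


f IS continuous.

Compute f^{-1}(U) for each U ∈ τ_Y:
  U = ∅: f^{-1}(U) = ∅ ∈ τ_X ✓.
  U = {72}: f^{-1}(U) = {J} ∈ τ_X ✓.
  U = {74}: f^{-1}(U) = ∅ ∈ τ_X ✓.
  U = {75}: f^{-1}(U) = {K} ∈ τ_X ✓.
  U = {72, 74}: f^{-1}(U) = {J} ∈ τ_X ✓.
  U = {72, 75}: f^{-1}(U) = {J, K} ∈ τ_X ✓.
  U = {74, 75}: f^{-1}(U) = {K} ∈ τ_X ✓.
  U = {72, 73, 75}: f^{-1}(U) = {J, K} ∈ τ_X ✓.
  U = {72, 74, 75}: f^{-1}(U) = {J, K} ∈ τ_X ✓.
  U = {72, 73, 74, 75}: f^{-1}(U) = {J, K} ∈ τ_X ✓.
Every preimage lies in τ_X, so f IS continuous.


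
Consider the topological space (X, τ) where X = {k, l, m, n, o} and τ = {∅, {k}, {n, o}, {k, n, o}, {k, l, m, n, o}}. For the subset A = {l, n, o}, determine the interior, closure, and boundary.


int(A) = {n, o}, cl(A) = {l, m, n, o}, ∂A = {l, m}.

Closed sets in (X, τ) are complements of opens:
  closed(X, τ) = {∅, {l, m}, {k, l, m}, {l, m, n, o}, {k, l, m, n, o}}.
int(A) = ⋃ {U ∈ τ : U ⊆ A}. Opens contained in A: ∅, {n, o}.
Taking the union of these: int(A) = {n, o}.
cl(A) = ⋂ {C closed : A ⊆ C}. Closed sets containing A: {l, m, n, o}, {k, l, m, n, o}.
Intersecting these: cl(A) = {l, m, n, o}.
∂A = cl(A) ∖ int(A) = {l, m, n, o} ∖ {n, o} = {l, m}.


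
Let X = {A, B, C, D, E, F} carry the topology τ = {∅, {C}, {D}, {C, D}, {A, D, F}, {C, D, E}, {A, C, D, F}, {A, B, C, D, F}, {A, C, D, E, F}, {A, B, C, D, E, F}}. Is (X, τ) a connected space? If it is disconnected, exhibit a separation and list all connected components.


(X, τ) is connected.

Find clopen sets (U ∈ τ with X ∖ U ∈ τ):
  U = ∅, X ∖ U = {A, B, C, D, E, F} — both open, so U is clopen.
  U = {A, B, C, D, E, F}, X ∖ U = ∅ — both open, so U is clopen.
Only trivial clopens (∅ and X) exist, so (X, τ) is connected.
Compute connected components by grouping points that agree on all clopens:
  component: {A, B, C, D, E, F}


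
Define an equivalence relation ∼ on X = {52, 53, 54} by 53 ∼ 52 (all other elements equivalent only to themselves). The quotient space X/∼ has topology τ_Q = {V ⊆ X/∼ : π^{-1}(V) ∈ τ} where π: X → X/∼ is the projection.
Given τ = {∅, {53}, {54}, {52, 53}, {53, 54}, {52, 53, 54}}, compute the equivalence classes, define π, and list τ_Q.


X/∼ = {[52=53], [54]}; |τ_Q| = 4.

Equivalence classes: [52=53], [54].
Quotient map π: X → X/∼ sends 52 ↦ [52=53], 53 ↦ [52=53], 54 ↦ [54].
For each subset V ⊆ X/∼, compute π^{-1}(V) ⊆ X and check whether π^{-1}(V) ∈ τ. V is open in τ_Q iff π^{-1}(V) ∈ τ.
  V = {}: π^{-1}(V) = ∅ ∈ τ ✓.
  V = {[52=53]}: π^{-1}(V) = {52, 53} ∈ τ ✓.
  V = {[54]}: π^{-1}(V) = {54} ∈ τ ✓.
  V = {[52=53], [54]}: π^{-1}(V) = {52, 53, 54} ∈ τ ✓.
Open sets in the quotient: τ_Q = {{}, {[52=53]}, {[54]}, {[52=53], [54]}} (4 elements).


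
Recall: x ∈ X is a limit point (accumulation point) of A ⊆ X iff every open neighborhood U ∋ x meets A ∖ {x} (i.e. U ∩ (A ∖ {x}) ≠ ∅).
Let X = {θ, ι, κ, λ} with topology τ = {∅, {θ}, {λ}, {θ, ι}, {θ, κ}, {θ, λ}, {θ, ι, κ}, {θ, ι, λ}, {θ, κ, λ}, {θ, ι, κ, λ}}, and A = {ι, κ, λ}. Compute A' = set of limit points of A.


A' = ∅

For each x ∈ X, list the open sets U ∈ τ with x ∈ U, then check whether U ∩ (A ∖ {x}) ≠ ∅ for every such U.
  x = θ: open {θ} ∋ x has {θ} ∩ (A ∖ {θ}) = ∅, so x is NOT a limit point.
  x = ι: open {θ, ι} ∋ x has {θ, ι} ∩ (A ∖ {ι}) = ∅, so x is NOT a limit point.
  x = κ: open {θ, κ} ∋ x has {θ, κ} ∩ (A ∖ {κ}) = ∅, so x is NOT a limit point.
  x = λ: open {λ} ∋ x has {λ} ∩ (A ∖ {λ}) = ∅, so x is NOT a limit point.
Collecting: A' = ∅.


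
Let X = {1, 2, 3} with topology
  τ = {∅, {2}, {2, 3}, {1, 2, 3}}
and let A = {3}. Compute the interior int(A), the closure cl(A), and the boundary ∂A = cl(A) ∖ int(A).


int(A) = ∅, cl(A) = {1, 3}, ∂A = {1, 3}.

Closed sets in (X, τ) are complements of opens:
  closed(X, τ) = {∅, {1}, {1, 3}, {1, 2, 3}}.
int(A) = ⋃ {U ∈ τ : U ⊆ A}. Opens contained in A: ∅.
Taking the union of these: int(A) = ∅.
cl(A) = ⋂ {C closed : A ⊆ C}. Closed sets containing A: {1, 3}, {1, 2, 3}.
Intersecting these: cl(A) = {1, 3}.
∂A = cl(A) ∖ int(A) = {1, 3} ∖ ∅ = {1, 3}.


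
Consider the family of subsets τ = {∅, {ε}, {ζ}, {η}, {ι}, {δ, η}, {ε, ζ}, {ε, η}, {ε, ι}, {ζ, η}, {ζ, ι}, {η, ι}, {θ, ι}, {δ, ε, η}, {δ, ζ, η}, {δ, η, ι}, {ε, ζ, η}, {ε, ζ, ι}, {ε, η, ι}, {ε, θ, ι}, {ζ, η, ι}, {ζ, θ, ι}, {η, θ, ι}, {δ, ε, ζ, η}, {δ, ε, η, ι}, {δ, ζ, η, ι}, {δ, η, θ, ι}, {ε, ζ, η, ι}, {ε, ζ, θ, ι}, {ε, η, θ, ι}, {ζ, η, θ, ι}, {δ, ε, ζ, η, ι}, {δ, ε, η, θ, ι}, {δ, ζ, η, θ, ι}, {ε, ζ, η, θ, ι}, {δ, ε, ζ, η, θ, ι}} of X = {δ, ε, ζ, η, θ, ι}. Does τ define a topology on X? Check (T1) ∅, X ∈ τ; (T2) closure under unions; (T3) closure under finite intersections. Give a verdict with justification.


τ IS a topology on X.

Axiom (T1): ∅ ∈ τ? Yes; X ∈ τ? Yes.
Axiom (T2/T3): check pairwise unions and intersections of members of τ.
All pairwise intersections and unions checked — each lies in τ. Therefore τ satisfies (T1), (T2), (T3): it IS a topology on X.


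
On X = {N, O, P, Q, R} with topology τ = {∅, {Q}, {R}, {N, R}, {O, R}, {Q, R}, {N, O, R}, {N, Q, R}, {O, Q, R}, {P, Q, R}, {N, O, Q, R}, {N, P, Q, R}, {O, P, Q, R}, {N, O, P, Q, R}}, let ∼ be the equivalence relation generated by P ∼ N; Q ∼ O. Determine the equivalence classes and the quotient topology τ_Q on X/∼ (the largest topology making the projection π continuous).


X/∼ = {[N=P], [O=Q], [R]}; |τ_Q| = 4.

Equivalence classes: [N=P], [O=Q], [R].
Quotient map π: X → X/∼ sends N ↦ [N=P], O ↦ [O=Q], P ↦ [N=P], Q ↦ [O=Q], R ↦ [R].
For each subset V ⊆ X/∼, compute π^{-1}(V) ⊆ X and check whether π^{-1}(V) ∈ τ. V is open in τ_Q iff π^{-1}(V) ∈ τ.
  V = {}: π^{-1}(V) = ∅ ∈ τ ✓.
  V = {[N=P]}: π^{-1}(V) = {N, P} ∉ τ ✗.
  V = {[O=Q]}: π^{-1}(V) = {O, Q} ∉ τ ✗.
  V = {[N=P], [O=Q]}: π^{-1}(V) = {N, O, P, Q} ∉ τ ✗.
  V = {[R]}: π^{-1}(V) = {R} ∈ τ ✓.
  V = {[N=P], [R]}: π^{-1}(V) = {N, P, R} ∉ τ ✗.
  V = {[O=Q], [R]}: π^{-1}(V) = {O, Q, R} ∈ τ ✓.
  V = {[N=P], [O=Q], [R]}: π^{-1}(V) = {N, O, P, Q, R} ∈ τ ✓.
Open sets in the quotient: τ_Q = {{}, {[R]}, {[O=Q], [R]}, {[N=P], [O=Q], [R]}} (4 elements).


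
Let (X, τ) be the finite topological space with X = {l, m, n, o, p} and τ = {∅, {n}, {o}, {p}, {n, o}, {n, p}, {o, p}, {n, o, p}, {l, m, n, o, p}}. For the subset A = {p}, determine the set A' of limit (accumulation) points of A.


A' = {l, m}

For each x ∈ X, list the open sets U ∈ τ with x ∈ U, then check whether U ∩ (A ∖ {x}) ≠ ∅ for every such U.
  x = l: opens ∋ x are {l, m, n, o, p}; each meets A ∖ {l}, so x IS a limit point.
  x = m: opens ∋ x are {l, m, n, o, p}; each meets A ∖ {m}, so x IS a limit point.
  x = n: open {n} ∋ x has {n} ∩ (A ∖ {n}) = ∅, so x is NOT a limit point.
  x = o: open {o} ∋ x has {o} ∩ (A ∖ {o}) = ∅, so x is NOT a limit point.
  x = p: open {p} ∋ x has {p} ∩ (A ∖ {p}) = ∅, so x is NOT a limit point.
Collecting: A' = {l, m}.


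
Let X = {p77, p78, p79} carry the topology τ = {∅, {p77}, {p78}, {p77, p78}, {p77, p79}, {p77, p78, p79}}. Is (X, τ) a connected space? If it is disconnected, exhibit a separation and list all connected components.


(X, τ) is disconnected; components = [{p78}, {p77, p79}].

Find clopen sets (U ∈ τ with X ∖ U ∈ τ):
  U = ∅, X ∖ U = {p77, p78, p79} — both open, so U is clopen.
  U = {p78}, X ∖ U = {p77, p79} — both open, so U is clopen.
  U = {p77, p79}, X ∖ U = {p78} — both open, so U is clopen.
  U = {p77, p78, p79}, X ∖ U = ∅ — both open, so U is clopen.
Nontrivial clopen(s) exist: e.g. {p78}. So (X, τ) is disconnected.
Compute connected components by grouping points that agree on all clopens:
  component: {p78}
  component: {p77, p79}


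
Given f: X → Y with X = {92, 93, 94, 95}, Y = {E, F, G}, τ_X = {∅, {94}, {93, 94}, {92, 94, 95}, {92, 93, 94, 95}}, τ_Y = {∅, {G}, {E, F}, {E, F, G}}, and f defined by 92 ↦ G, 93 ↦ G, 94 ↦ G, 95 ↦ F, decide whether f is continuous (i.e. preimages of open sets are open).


f is NOT continuous.

Compute f^{-1}(U) for each U ∈ τ_Y:
  U = ∅: f^{-1}(U) = ∅ ∈ τ_X ✓.
  U = {G}: f^{-1}(U) = {92, 93, 94} ∉ τ_X ✗.
  U = {E, F}: f^{-1}(U) = {95} ∉ τ_X ✗.
  U = {E, F, G}: f^{-1}(U) = {92, 93, 94, 95} ∈ τ_X ✓.
Found U = {G} with f^{-1}(U) = {92, 93, 94} not in τ_X. Therefore f is NOT continuous.


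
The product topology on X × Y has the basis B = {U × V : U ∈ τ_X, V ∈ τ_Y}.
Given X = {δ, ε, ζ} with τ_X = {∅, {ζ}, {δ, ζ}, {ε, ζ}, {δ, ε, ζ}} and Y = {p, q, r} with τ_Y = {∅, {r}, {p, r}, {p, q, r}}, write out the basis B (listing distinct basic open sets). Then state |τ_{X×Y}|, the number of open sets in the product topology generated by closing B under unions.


Basis B = {∅ × ∅, {ζ} × {r}, {δ, ζ} × {r}, {ε, ζ} × {r}, {ζ} × {p, r}, {δ, ε, ζ} × {r}, {ζ} × {p, q, r}, {δ, ζ} × {p, r}, {ε, ζ} × {p, r}, {δ, ζ} × {p, q, r}, {δ, ε, ζ} × {p, r}, {ε, ζ} × {p, q, r}, {δ, ε, ζ} × {p, q, r}}; |τ_{X×Y}| = 30.

Enumerate products U × V with U ∈ τ_X, V ∈ τ_Y (deduplicated):
  ∅ × ∅ = {} (∅)
  {ζ} × {r} = {(ζ,r)}
  {δ, ζ} × {r} = {(δ,r), (ζ,r)}
  {ε, ζ} × {r} = {(ε,r), (ζ,r)}
  {ζ} × {p, r} = {(ζ,p), (ζ,r)}
  {δ, ε, ζ} × {r} = {(δ,r), (ε,r), (ζ,r)}
  {ζ} × {p, q, r} = {(ζ,p), (ζ,q), (ζ,r)}
  {δ, ζ} × {p, r} = {(δ,p), (δ,r), (ζ,p), (ζ,r)}
  {ε, ζ} × {p, r} = {(ε,p), (ε,r), (ζ,p), (ζ,r)}
  {δ, ζ} × {p, q, r} = {(δ,p), (δ,q), (δ,r), (ζ,p), (ζ,q), (ζ,r)}
  {δ, ε, ζ} × {p, r} = {(δ,p), (δ,r), (ε,p), (ε,r), (ζ,p), (ζ,r)}
  {ε, ζ} × {p, q, r} = {(ε,p), (ε,q), (ε,r), (ζ,p), (ζ,q), (ζ,r)}
  {δ, ε, ζ} × {p, q, r} = {(δ,p), (δ,q), (δ,r), (ε,p), (ε,q), (ε,r), (ζ,p), (ζ,q), (ζ,r)}
These 13 distinct sets form the basis B.
Close under arbitrary unions to get τ_{X×Y}; counting gives |τ_{X×Y}| = 30.


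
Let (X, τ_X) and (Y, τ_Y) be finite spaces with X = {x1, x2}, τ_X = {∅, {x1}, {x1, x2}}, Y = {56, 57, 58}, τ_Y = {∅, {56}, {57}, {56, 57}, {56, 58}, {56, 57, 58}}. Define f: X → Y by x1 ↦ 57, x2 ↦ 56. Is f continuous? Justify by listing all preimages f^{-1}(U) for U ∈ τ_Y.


f is NOT continuous.

Compute f^{-1}(U) for each U ∈ τ_Y:
  U = ∅: f^{-1}(U) = ∅ ∈ τ_X ✓.
  U = {56}: f^{-1}(U) = {x2} ∉ τ_X ✗.
  U = {57}: f^{-1}(U) = {x1} ∈ τ_X ✓.
  U = {56, 57}: f^{-1}(U) = {x1, x2} ∈ τ_X ✓.
  U = {56, 58}: f^{-1}(U) = {x2} ∉ τ_X ✗.
  U = {56, 57, 58}: f^{-1}(U) = {x1, x2} ∈ τ_X ✓.
Found U = {56} with f^{-1}(U) = {x2} not in τ_X. Therefore f is NOT continuous.


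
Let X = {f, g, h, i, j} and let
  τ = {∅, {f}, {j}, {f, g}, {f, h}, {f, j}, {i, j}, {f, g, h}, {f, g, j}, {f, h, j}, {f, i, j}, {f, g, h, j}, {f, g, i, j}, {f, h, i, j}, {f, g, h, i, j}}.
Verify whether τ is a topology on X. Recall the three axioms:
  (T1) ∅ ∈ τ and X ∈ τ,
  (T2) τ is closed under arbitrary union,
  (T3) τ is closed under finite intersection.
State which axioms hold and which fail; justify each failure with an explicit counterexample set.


τ IS a topology on X.

Axiom (T1): ∅ ∈ τ? Yes; X ∈ τ? Yes.
Axiom (T2/T3): check pairwise unions and intersections of members of τ.
All pairwise intersections and unions checked — each lies in τ. Therefore τ satisfies (T1), (T2), (T3): it IS a topology on X.


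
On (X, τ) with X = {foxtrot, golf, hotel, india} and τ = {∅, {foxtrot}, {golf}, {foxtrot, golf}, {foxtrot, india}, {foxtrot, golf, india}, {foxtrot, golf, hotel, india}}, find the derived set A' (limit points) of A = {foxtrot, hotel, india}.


A' = {hotel, india}

For each x ∈ X, list the open sets U ∈ τ with x ∈ U, then check whether U ∩ (A ∖ {x}) ≠ ∅ for every such U.
  x = foxtrot: open {foxtrot} ∋ x has {foxtrot} ∩ (A ∖ {foxtrot}) = ∅, so x is NOT a limit point.
  x = golf: open {golf} ∋ x has {golf} ∩ (A ∖ {golf}) = ∅, so x is NOT a limit point.
  x = hotel: opens ∋ x are {foxtrot, golf, hotel, india}; each meets A ∖ {hotel}, so x IS a limit point.
  x = india: opens ∋ x are {foxtrot, india}, {foxtrot, golf, india}, {foxtrot, golf, hotel, india}; each meets A ∖ {india}, so x IS a limit point.
Collecting: A' = {hotel, india}.


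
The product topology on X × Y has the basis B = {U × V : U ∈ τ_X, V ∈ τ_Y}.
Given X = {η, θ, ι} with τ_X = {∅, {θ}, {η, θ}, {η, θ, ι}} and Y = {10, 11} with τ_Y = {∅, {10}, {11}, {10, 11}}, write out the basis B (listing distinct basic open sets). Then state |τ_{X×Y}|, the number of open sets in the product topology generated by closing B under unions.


Basis B = {∅ × ∅, {θ} × {10}, {θ} × {11}, {η, θ} × {10}, {η, θ} × {11}, {θ} × {10, 11}, {η, θ, ι} × {10}, {η, θ, ι} × {11}, {η, θ} × {10, 11}, {η, θ, ι} × {10, 11}}; |τ_{X×Y}| = 16.

Enumerate products U × V with U ∈ τ_X, V ∈ τ_Y (deduplicated):
  ∅ × ∅ = {} (∅)
  {θ} × {10} = {(θ,10)}
  {θ} × {11} = {(θ,11)}
  {η, θ} × {10} = {(η,10), (θ,10)}
  {η, θ} × {11} = {(η,11), (θ,11)}
  {θ} × {10, 11} = {(θ,10), (θ,11)}
  {η, θ, ι} × {10} = {(η,10), (θ,10), (ι,10)}
  {η, θ, ι} × {11} = {(η,11), (θ,11), (ι,11)}
  {η, θ} × {10, 11} = {(η,10), (η,11), (θ,10), (θ,11)}
  {η, θ, ι} × {10, 11} = {(η,10), (η,11), (θ,10), (θ,11), (ι,10), (ι,11)}
These 10 distinct sets form the basis B.
Close under arbitrary unions to get τ_{X×Y}; counting gives |τ_{X×Y}| = 16.


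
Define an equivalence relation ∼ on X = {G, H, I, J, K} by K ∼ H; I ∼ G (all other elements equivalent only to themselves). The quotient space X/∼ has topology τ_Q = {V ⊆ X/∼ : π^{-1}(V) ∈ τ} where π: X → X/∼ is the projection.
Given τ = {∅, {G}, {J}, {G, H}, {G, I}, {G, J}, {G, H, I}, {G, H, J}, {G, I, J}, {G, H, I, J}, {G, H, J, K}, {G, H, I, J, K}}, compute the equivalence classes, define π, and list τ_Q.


X/∼ = {[G=I], [H=K], [J]}; |τ_Q| = 5.

Equivalence classes: [G=I], [H=K], [J].
Quotient map π: X → X/∼ sends G ↦ [G=I], H ↦ [H=K], I ↦ [G=I], J ↦ [J], K ↦ [H=K].
For each subset V ⊆ X/∼, compute π^{-1}(V) ⊆ X and check whether π^{-1}(V) ∈ τ. V is open in τ_Q iff π^{-1}(V) ∈ τ.
  V = {}: π^{-1}(V) = ∅ ∈ τ ✓.
  V = {[G=I]}: π^{-1}(V) = {G, I} ∈ τ ✓.
  V = {[H=K]}: π^{-1}(V) = {H, K} ∉ τ ✗.
  V = {[G=I], [H=K]}: π^{-1}(V) = {G, H, I, K} ∉ τ ✗.
  V = {[J]}: π^{-1}(V) = {J} ∈ τ ✓.
  V = {[G=I], [J]}: π^{-1}(V) = {G, I, J} ∈ τ ✓.
  V = {[H=K], [J]}: π^{-1}(V) = {H, J, K} ∉ τ ✗.
  V = {[G=I], [H=K], [J]}: π^{-1}(V) = {G, H, I, J, K} ∈ τ ✓.
Open sets in the quotient: τ_Q = {{}, {[G=I]}, {[J]}, {[G=I], [J]}, {[G=I], [H=K], [J]}} (5 elements).


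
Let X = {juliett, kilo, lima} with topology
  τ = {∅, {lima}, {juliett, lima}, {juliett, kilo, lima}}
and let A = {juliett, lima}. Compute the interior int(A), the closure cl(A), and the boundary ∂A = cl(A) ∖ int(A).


int(A) = {juliett, lima}, cl(A) = {juliett, kilo, lima}, ∂A = {kilo}.

Closed sets in (X, τ) are complements of opens:
  closed(X, τ) = {∅, {kilo}, {juliett, kilo}, {juliett, kilo, lima}}.
int(A) = ⋃ {U ∈ τ : U ⊆ A}. Opens contained in A: ∅, {lima}, {juliett, lima}.
Taking the union of these: int(A) = {juliett, lima}.
cl(A) = ⋂ {C closed : A ⊆ C}. Closed sets containing A: {juliett, kilo, lima}.
Intersecting these: cl(A) = {juliett, kilo, lima}.
∂A = cl(A) ∖ int(A) = {juliett, kilo, lima} ∖ {juliett, lima} = {kilo}.


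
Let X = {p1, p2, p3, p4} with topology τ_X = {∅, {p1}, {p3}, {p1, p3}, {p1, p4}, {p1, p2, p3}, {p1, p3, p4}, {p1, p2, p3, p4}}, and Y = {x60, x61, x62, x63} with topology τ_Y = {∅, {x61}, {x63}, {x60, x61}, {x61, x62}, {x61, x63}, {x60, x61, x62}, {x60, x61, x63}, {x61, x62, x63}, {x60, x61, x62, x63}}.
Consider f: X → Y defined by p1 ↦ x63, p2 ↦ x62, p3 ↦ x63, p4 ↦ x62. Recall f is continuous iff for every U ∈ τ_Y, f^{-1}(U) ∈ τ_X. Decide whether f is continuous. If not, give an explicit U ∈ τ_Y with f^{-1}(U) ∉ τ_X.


f is NOT continuous.

Compute f^{-1}(U) for each U ∈ τ_Y:
  U = ∅: f^{-1}(U) = ∅ ∈ τ_X ✓.
  U = {x61}: f^{-1}(U) = ∅ ∈ τ_X ✓.
  U = {x63}: f^{-1}(U) = {p1, p3} ∈ τ_X ✓.
  U = {x60, x61}: f^{-1}(U) = ∅ ∈ τ_X ✓.
  U = {x61, x62}: f^{-1}(U) = {p2, p4} ∉ τ_X ✗.
  U = {x61, x63}: f^{-1}(U) = {p1, p3} ∈ τ_X ✓.
  U = {x60, x61, x62}: f^{-1}(U) = {p2, p4} ∉ τ_X ✗.
  U = {x60, x61, x63}: f^{-1}(U) = {p1, p3} ∈ τ_X ✓.
  U = {x61, x62, x63}: f^{-1}(U) = {p1, p2, p3, p4} ∈ τ_X ✓.
  U = {x60, x61, x62, x63}: f^{-1}(U) = {p1, p2, p3, p4} ∈ τ_X ✓.
Found U = {x61, x62} with f^{-1}(U) = {p2, p4} not in τ_X. Therefore f is NOT continuous.


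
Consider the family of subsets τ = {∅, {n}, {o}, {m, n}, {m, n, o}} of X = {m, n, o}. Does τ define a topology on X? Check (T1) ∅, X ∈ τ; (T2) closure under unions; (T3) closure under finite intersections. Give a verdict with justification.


τ is NOT a topology on X.

Axiom (T1): ∅ ∈ τ? Yes; X ∈ τ? Yes.
Axiom (T2/T3): check pairwise unions and intersections of members of τ.
Counterexample for (T2): {n} ∪ {o} = {n, o} ∉ τ. Therefore τ is NOT a topology.


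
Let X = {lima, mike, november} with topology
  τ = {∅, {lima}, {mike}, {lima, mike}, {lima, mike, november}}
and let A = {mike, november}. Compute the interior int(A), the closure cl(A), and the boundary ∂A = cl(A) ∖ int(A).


int(A) = {mike}, cl(A) = {mike, november}, ∂A = {november}.

Closed sets in (X, τ) are complements of opens:
  closed(X, τ) = {∅, {november}, {lima, november}, {mike, november}, {lima, mike, november}}.
int(A) = ⋃ {U ∈ τ : U ⊆ A}. Opens contained in A: ∅, {mike}.
Taking the union of these: int(A) = {mike}.
cl(A) = ⋂ {C closed : A ⊆ C}. Closed sets containing A: {mike, november}, {lima, mike, november}.
Intersecting these: cl(A) = {mike, november}.
∂A = cl(A) ∖ int(A) = {mike, november} ∖ {mike} = {november}.


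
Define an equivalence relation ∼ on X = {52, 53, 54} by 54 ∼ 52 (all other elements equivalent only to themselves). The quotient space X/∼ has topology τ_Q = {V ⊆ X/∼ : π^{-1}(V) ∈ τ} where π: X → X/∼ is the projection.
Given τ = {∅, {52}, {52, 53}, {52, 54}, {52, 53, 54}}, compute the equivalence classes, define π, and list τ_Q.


X/∼ = {[52=54], [53]}; |τ_Q| = 3.

Equivalence classes: [52=54], [53].
Quotient map π: X → X/∼ sends 52 ↦ [52=54], 53 ↦ [53], 54 ↦ [52=54].
For each subset V ⊆ X/∼, compute π^{-1}(V) ⊆ X and check whether π^{-1}(V) ∈ τ. V is open in τ_Q iff π^{-1}(V) ∈ τ.
  V = {}: π^{-1}(V) = ∅ ∈ τ ✓.
  V = {[52=54]}: π^{-1}(V) = {52, 54} ∈ τ ✓.
  V = {[53]}: π^{-1}(V) = {53} ∉ τ ✗.
  V = {[52=54], [53]}: π^{-1}(V) = {52, 53, 54} ∈ τ ✓.
Open sets in the quotient: τ_Q = {{}, {[52=54]}, {[52=54], [53]}} (3 elements).


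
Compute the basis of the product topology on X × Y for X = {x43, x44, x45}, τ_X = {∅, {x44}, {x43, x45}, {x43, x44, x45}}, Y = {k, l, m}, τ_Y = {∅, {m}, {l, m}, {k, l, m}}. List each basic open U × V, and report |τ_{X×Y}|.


Basis B = {∅ × ∅, {x44} × {m}, {x43, x45} × {m}, {x44} × {l, m}, {x43, x44, x45} × {m}, {x44} × {k, l, m}, {x43, x45} × {l, m}, {x43, x45} × {k, l, m}, {x43, x44, x45} × {l, m}, {x43, x44, x45} × {k, l, m}}; |τ_{X×Y}| = 16.

Enumerate products U × V with U ∈ τ_X, V ∈ τ_Y (deduplicated):
  ∅ × ∅ = {} (∅)
  {x44} × {m} = {(x44,m)}
  {x43, x45} × {m} = {(x43,m), (x45,m)}
  {x44} × {l, m} = {(x44,l), (x44,m)}
  {x43, x44, x45} × {m} = {(x43,m), (x44,m), (x45,m)}
  {x44} × {k, l, m} = {(x44,k), (x44,l), (x44,m)}
  {x43, x45} × {l, m} = {(x43,l), (x43,m), (x45,l), (x45,m)}
  {x43, x45} × {k, l, m} = {(x43,k), (x43,l), (x43,m), (x45,k), (x45,l), (x45,m)}
  {x43, x44, x45} × {l, m} = {(x43,l), (x43,m), (x44,l), (x44,m), (x45,l), (x45,m)}
  {x43, x44, x45} × {k, l, m} = {(x43,k), (x43,l), (x43,m), (x44,k), (x44,l), (x44,m), (x45,k), (x45,l), (x45,m)}
These 10 distinct sets form the basis B.
Close under arbitrary unions to get τ_{X×Y}; counting gives |τ_{X×Y}| = 16.


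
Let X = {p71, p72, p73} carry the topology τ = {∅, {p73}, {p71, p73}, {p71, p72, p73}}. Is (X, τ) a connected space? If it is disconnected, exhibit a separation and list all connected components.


(X, τ) is connected.

Find clopen sets (U ∈ τ with X ∖ U ∈ τ):
  U = ∅, X ∖ U = {p71, p72, p73} — both open, so U is clopen.
  U = {p71, p72, p73}, X ∖ U = ∅ — both open, so U is clopen.
Only trivial clopens (∅ and X) exist, so (X, τ) is connected.
Compute connected components by grouping points that agree on all clopens:
  component: {p71, p72, p73}


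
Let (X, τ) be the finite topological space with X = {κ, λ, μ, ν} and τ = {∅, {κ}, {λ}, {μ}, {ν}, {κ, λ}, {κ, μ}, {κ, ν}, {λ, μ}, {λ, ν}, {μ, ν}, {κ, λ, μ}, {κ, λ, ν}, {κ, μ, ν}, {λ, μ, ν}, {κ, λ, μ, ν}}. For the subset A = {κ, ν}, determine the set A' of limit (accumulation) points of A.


A' = ∅

For each x ∈ X, list the open sets U ∈ τ with x ∈ U, then check whether U ∩ (A ∖ {x}) ≠ ∅ for every such U.
  x = κ: open {κ} ∋ x has {κ} ∩ (A ∖ {κ}) = ∅, so x is NOT a limit point.
  x = λ: open {λ} ∋ x has {λ} ∩ (A ∖ {λ}) = ∅, so x is NOT a limit point.
  x = μ: open {μ} ∋ x has {μ} ∩ (A ∖ {μ}) = ∅, so x is NOT a limit point.
  x = ν: open {ν} ∋ x has {ν} ∩ (A ∖ {ν}) = ∅, so x is NOT a limit point.
Collecting: A' = ∅.


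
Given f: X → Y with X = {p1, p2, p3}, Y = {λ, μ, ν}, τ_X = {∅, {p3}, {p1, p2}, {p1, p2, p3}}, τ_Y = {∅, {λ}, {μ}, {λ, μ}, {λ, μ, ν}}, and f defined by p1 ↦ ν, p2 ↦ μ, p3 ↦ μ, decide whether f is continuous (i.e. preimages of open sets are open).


f is NOT continuous.

Compute f^{-1}(U) for each U ∈ τ_Y:
  U = ∅: f^{-1}(U) = ∅ ∈ τ_X ✓.
  U = {λ}: f^{-1}(U) = ∅ ∈ τ_X ✓.
  U = {μ}: f^{-1}(U) = {p2, p3} ∉ τ_X ✗.
  U = {λ, μ}: f^{-1}(U) = {p2, p3} ∉ τ_X ✗.
  U = {λ, μ, ν}: f^{-1}(U) = {p1, p2, p3} ∈ τ_X ✓.
Found U = {μ} with f^{-1}(U) = {p2, p3} not in τ_X. Therefore f is NOT continuous.


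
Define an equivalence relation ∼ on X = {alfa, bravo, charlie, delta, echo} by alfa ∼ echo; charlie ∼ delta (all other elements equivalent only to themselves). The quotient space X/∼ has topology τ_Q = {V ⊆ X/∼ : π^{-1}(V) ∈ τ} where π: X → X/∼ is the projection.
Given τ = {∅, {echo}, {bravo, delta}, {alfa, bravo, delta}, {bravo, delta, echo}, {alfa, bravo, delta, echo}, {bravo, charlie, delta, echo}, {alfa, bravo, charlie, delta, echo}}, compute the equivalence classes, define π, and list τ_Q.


X/∼ = {[alfa=echo], [bravo], [charlie=delta]}; |τ_Q| = 2.

Equivalence classes: [alfa=echo], [bravo], [charlie=delta].
Quotient map π: X → X/∼ sends alfa ↦ [alfa=echo], bravo ↦ [bravo], charlie ↦ [charlie=delta], delta ↦ [charlie=delta], echo ↦ [alfa=echo].
For each subset V ⊆ X/∼, compute π^{-1}(V) ⊆ X and check whether π^{-1}(V) ∈ τ. V is open in τ_Q iff π^{-1}(V) ∈ τ.
  V = {}: π^{-1}(V) = ∅ ∈ τ ✓.
  V = {[alfa=echo]}: π^{-1}(V) = {alfa, echo} ∉ τ ✗.
  V = {[bravo]}: π^{-1}(V) = {bravo} ∉ τ ✗.
  V = {[alfa=echo], [bravo]}: π^{-1}(V) = {alfa, bravo, echo} ∉ τ ✗.
  V = {[charlie=delta]}: π^{-1}(V) = {charlie, delta} ∉ τ ✗.
  V = {[alfa=echo], [charlie=delta]}: π^{-1}(V) = {alfa, charlie, delta, echo} ∉ τ ✗.
  V = {[bravo], [charlie=delta]}: π^{-1}(V) = {bravo, charlie, delta} ∉ τ ✗.
  V = {[alfa=echo], [bravo], [charlie=delta]}: π^{-1}(V) = {alfa, bravo, charlie, delta, echo} ∈ τ ✓.
Open sets in the quotient: τ_Q = {{}, {[alfa=echo], [bravo], [charlie=delta]}} (2 elements).


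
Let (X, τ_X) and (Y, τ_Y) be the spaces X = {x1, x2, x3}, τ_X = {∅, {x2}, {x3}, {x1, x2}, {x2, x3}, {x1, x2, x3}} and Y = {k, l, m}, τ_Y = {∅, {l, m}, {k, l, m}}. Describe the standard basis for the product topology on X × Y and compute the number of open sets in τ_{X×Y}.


Basis B = {∅ × ∅, {x2} × {l, m}, {x3} × {l, m}, {x2} × {k, l, m}, {x3} × {k, l, m}, {x1, x2} × {l, m}, {x2, x3} × {l, m}, {x1, x2} × {k, l, m}, {x1, x2, x3} × {l, m}, {x2, x3} × {k, l, m}, {x1, x2, x3} × {k, l, m}}; |τ_{X×Y}| = 18.

Enumerate products U × V with U ∈ τ_X, V ∈ τ_Y (deduplicated):
  ∅ × ∅ = {} (∅)
  {x2} × {l, m} = {(x2,l), (x2,m)}
  {x3} × {l, m} = {(x3,l), (x3,m)}
  {x2} × {k, l, m} = {(x2,k), (x2,l), (x2,m)}
  {x3} × {k, l, m} = {(x3,k), (x3,l), (x3,m)}
  {x1, x2} × {l, m} = {(x1,l), (x1,m), (x2,l), (x2,m)}
  {x2, x3} × {l, m} = {(x2,l), (x2,m), (x3,l), (x3,m)}
  {x1, x2} × {k, l, m} = {(x1,k), (x1,l), (x1,m), (x2,k), (x2,l), (x2,m)}
  {x1, x2, x3} × {l, m} = {(x1,l), (x1,m), (x2,l), (x2,m), (x3,l), (x3,m)}
  {x2, x3} × {k, l, m} = {(x2,k), (x2,l), (x2,m), (x3,k), (x3,l), (x3,m)}
  {x1, x2, x3} × {k, l, m} = {(x1,k), (x1,l), (x1,m), (x2,k), (x2,l), (x2,m), (x3,k), (x3,l), (x3,m)}
These 11 distinct sets form the basis B.
Close under arbitrary unions to get τ_{X×Y}; counting gives |τ_{X×Y}| = 18.


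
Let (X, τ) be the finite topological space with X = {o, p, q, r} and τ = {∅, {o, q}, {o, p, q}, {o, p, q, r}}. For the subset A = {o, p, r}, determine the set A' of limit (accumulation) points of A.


A' = {p, q, r}

For each x ∈ X, list the open sets U ∈ τ with x ∈ U, then check whether U ∩ (A ∖ {x}) ≠ ∅ for every such U.
  x = o: open {o, q} ∋ x has {o, q} ∩ (A ∖ {o}) = ∅, so x is NOT a limit point.
  x = p: opens ∋ x are {o, p, q}, {o, p, q, r}; each meets A ∖ {p}, so x IS a limit point.
  x = q: opens ∋ x are {o, q}, {o, p, q}, {o, p, q, r}; each meets A ∖ {q}, so x IS a limit point.
  x = r: opens ∋ x are {o, p, q, r}; each meets A ∖ {r}, so x IS a limit point.
Collecting: A' = {p, q, r}.


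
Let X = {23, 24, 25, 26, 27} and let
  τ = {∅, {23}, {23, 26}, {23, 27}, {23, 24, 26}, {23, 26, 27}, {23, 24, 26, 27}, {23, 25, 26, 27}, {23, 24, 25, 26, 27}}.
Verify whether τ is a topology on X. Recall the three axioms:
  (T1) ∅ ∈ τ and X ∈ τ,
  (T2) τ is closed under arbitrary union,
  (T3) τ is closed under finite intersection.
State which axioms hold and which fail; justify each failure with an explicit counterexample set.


τ IS a topology on X.

Axiom (T1): ∅ ∈ τ? Yes; X ∈ τ? Yes.
Axiom (T2/T3): check pairwise unions and intersections of members of τ.
All pairwise intersections and unions checked — each lies in τ. Therefore τ satisfies (T1), (T2), (T3): it IS a topology on X.


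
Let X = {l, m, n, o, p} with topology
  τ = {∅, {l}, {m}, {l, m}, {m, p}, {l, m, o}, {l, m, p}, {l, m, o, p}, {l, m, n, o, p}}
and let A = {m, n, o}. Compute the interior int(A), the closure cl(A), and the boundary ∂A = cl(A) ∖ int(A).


int(A) = {m}, cl(A) = {m, n, o, p}, ∂A = {n, o, p}.

Closed sets in (X, τ) are complements of opens:
  closed(X, τ) = {∅, {n}, {n, o}, {n, p}, {l, n, o}, {n, o, p}, {l, n, o, p}, {m, n, o, p}, {l, m, n, o, p}}.
int(A) = ⋃ {U ∈ τ : U ⊆ A}. Opens contained in A: ∅, {m}.
Taking the union of these: int(A) = {m}.
cl(A) = ⋂ {C closed : A ⊆ C}. Closed sets containing A: {m, n, o, p}, {l, m, n, o, p}.
Intersecting these: cl(A) = {m, n, o, p}.
∂A = cl(A) ∖ int(A) = {m, n, o, p} ∖ {m} = {n, o, p}.


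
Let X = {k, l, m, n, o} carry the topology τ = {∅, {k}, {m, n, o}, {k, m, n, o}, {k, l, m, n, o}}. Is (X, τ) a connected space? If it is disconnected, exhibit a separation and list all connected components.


(X, τ) is connected.

Find clopen sets (U ∈ τ with X ∖ U ∈ τ):
  U = ∅, X ∖ U = {k, l, m, n, o} — both open, so U is clopen.
  U = {k, l, m, n, o}, X ∖ U = ∅ — both open, so U is clopen.
Only trivial clopens (∅ and X) exist, so (X, τ) is connected.
Compute connected components by grouping points that agree on all clopens:
  component: {k, l, m, n, o}


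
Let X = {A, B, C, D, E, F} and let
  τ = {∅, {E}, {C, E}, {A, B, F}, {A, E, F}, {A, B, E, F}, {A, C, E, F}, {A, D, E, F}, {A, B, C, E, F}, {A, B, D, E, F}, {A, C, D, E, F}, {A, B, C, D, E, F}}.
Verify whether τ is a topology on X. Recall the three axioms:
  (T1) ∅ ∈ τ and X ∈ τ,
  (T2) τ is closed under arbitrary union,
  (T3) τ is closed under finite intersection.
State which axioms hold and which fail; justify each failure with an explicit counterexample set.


τ is NOT a topology on X.

Axiom (T1): ∅ ∈ τ? Yes; X ∈ τ? Yes.
Axiom (T2/T3): check pairwise unions and intersections of members of τ.
Counterexample for (T3): {A, B, F} ∩ {A, E, F} = {A, F} ∉ τ. Therefore τ is NOT a topology.


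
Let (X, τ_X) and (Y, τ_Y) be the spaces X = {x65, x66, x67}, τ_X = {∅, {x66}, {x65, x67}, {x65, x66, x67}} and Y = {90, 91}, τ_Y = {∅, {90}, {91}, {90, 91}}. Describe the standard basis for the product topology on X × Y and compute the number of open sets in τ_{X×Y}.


Basis B = {∅ × ∅, {x66} × {90}, {x66} × {91}, {x65, x67} × {90}, {x65, x67} × {91}, {x66} × {90, 91}, {x65, x66, x67} × {90}, {x65, x66, x67} × {91}, {x65, x67} × {90, 91}, {x65, x66, x67} × {90, 91}}; |τ_{X×Y}| = 16.

Enumerate products U × V with U ∈ τ_X, V ∈ τ_Y (deduplicated):
  ∅ × ∅ = {} (∅)
  {x66} × {90} = {(x66,90)}
  {x66} × {91} = {(x66,91)}
  {x65, x67} × {90} = {(x65,90), (x67,90)}
  {x65, x67} × {91} = {(x65,91), (x67,91)}
  {x66} × {90, 91} = {(x66,90), (x66,91)}
  {x65, x66, x67} × {90} = {(x65,90), (x66,90), (x67,90)}
  {x65, x66, x67} × {91} = {(x65,91), (x66,91), (x67,91)}
  {x65, x67} × {90, 91} = {(x65,90), (x65,91), (x67,90), (x67,91)}
  {x65, x66, x67} × {90, 91} = {(x65,90), (x65,91), (x66,90), (x66,91), (x67,90), (x67,91)}
These 10 distinct sets form the basis B.
Close under arbitrary unions to get τ_{X×Y}; counting gives |τ_{X×Y}| = 16.


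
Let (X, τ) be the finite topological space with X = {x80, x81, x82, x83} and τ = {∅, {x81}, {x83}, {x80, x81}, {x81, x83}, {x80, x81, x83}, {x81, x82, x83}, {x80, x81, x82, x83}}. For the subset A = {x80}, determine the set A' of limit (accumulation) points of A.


A' = ∅

For each x ∈ X, list the open sets U ∈ τ with x ∈ U, then check whether U ∩ (A ∖ {x}) ≠ ∅ for every such U.
  x = x80: open {x80, x81} ∋ x has {x80, x81} ∩ (A ∖ {x80}) = ∅, so x is NOT a limit point.
  x = x81: open {x81} ∋ x has {x81} ∩ (A ∖ {x81}) = ∅, so x is NOT a limit point.
  x = x82: open {x81, x82, x83} ∋ x has {x81, x82, x83} ∩ (A ∖ {x82}) = ∅, so x is NOT a limit point.
  x = x83: open {x83} ∋ x has {x83} ∩ (A ∖ {x83}) = ∅, so x is NOT a limit point.
Collecting: A' = ∅.


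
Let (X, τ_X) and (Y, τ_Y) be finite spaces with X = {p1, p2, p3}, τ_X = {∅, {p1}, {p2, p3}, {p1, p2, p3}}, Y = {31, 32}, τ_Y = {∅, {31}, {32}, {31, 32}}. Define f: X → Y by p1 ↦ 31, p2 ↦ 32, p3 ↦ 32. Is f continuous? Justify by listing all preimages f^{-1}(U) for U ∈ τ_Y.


f IS continuous.

Compute f^{-1}(U) for each U ∈ τ_Y:
  U = ∅: f^{-1}(U) = ∅ ∈ τ_X ✓.
  U = {31}: f^{-1}(U) = {p1} ∈ τ_X ✓.
  U = {32}: f^{-1}(U) = {p2, p3} ∈ τ_X ✓.
  U = {31, 32}: f^{-1}(U) = {p1, p2, p3} ∈ τ_X ✓.
Every preimage lies in τ_X, so f IS continuous.


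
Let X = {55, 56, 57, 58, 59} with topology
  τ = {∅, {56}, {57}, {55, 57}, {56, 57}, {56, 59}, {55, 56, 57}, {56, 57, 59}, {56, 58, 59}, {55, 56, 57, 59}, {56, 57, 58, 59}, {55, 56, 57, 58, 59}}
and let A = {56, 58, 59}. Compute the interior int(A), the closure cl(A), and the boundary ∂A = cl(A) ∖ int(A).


int(A) = {56, 58, 59}, cl(A) = {56, 58, 59}, ∂A = ∅.

Closed sets in (X, τ) are complements of opens:
  closed(X, τ) = {∅, {55}, {58}, {55, 57}, {55, 58}, {58, 59}, {55, 57, 58}, {55, 58, 59}, {56, 58, 59}, {55, 56, 58, 59}, {55, 57, 58, 59}, {55, 56, 57, 58, 59}}.
int(A) = ⋃ {U ∈ τ : U ⊆ A}. Opens contained in A: ∅, {56}, {56, 59}, {56, 58, 59}.
Taking the union of these: int(A) = {56, 58, 59}.
cl(A) = ⋂ {C closed : A ⊆ C}. Closed sets containing A: {56, 58, 59}, {55, 56, 58, 59}, {55, 56, 57, 58, 59}.
Intersecting these: cl(A) = {56, 58, 59}.
∂A = cl(A) ∖ int(A) = {56, 58, 59} ∖ {56, 58, 59} = ∅.


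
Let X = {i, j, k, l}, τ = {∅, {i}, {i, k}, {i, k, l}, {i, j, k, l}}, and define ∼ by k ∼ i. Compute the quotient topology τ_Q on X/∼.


X/∼ = {[i=k], [j], [l]}; |τ_Q| = 4.

Equivalence classes: [i=k], [j], [l].
Quotient map π: X → X/∼ sends i ↦ [i=k], j ↦ [j], k ↦ [i=k], l ↦ [l].
For each subset V ⊆ X/∼, compute π^{-1}(V) ⊆ X and check whether π^{-1}(V) ∈ τ. V is open in τ_Q iff π^{-1}(V) ∈ τ.
  V = {}: π^{-1}(V) = ∅ ∈ τ ✓.
  V = {[i=k]}: π^{-1}(V) = {i, k} ∈ τ ✓.
  V = {[j]}: π^{-1}(V) = {j} ∉ τ ✗.
  V = {[i=k], [j]}: π^{-1}(V) = {i, j, k} ∉ τ ✗.
  V = {[l]}: π^{-1}(V) = {l} ∉ τ ✗.
  V = {[i=k], [l]}: π^{-1}(V) = {i, k, l} ∈ τ ✓.
  V = {[j], [l]}: π^{-1}(V) = {j, l} ∉ τ ✗.
  V = {[i=k], [j], [l]}: π^{-1}(V) = {i, j, k, l} ∈ τ ✓.
Open sets in the quotient: τ_Q = {{}, {[i=k]}, {[i=k], [l]}, {[i=k], [j], [l]}} (4 elements).


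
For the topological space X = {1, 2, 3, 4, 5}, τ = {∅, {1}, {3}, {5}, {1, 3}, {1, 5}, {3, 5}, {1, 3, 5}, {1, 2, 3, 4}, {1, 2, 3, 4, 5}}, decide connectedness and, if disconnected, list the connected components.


(X, τ) is disconnected; components = [{5}, {1, 2, 3, 4}].

Find clopen sets (U ∈ τ with X ∖ U ∈ τ):
  U = ∅, X ∖ U = {1, 2, 3, 4, 5} — both open, so U is clopen.
  U = {5}, X ∖ U = {1, 2, 3, 4} — both open, so U is clopen.
  U = {1, 2, 3, 4}, X ∖ U = {5} — both open, so U is clopen.
  U = {1, 2, 3, 4, 5}, X ∖ U = ∅ — both open, so U is clopen.
Nontrivial clopen(s) exist: e.g. {1, 2, 3, 4}. So (X, τ) is disconnected.
Compute connected components by grouping points that agree on all clopens:
  component: {5}
  component: {1, 2, 3, 4}


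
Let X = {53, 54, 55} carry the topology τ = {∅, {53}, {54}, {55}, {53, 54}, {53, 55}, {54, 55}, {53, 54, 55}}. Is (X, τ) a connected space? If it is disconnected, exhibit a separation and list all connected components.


(X, τ) is disconnected; components = [{53}, {54}, {55}].

Find clopen sets (U ∈ τ with X ∖ U ∈ τ):
  U = ∅, X ∖ U = {53, 54, 55} — both open, so U is clopen.
  U = {53}, X ∖ U = {54, 55} — both open, so U is clopen.
  U = {54}, X ∖ U = {53, 55} — both open, so U is clopen.
  U = {55}, X ∖ U = {53, 54} — both open, so U is clopen.
  U = {53, 54}, X ∖ U = {55} — both open, so U is clopen.
  U = {53, 55}, X ∖ U = {54} — both open, so U is clopen.
  U = {54, 55}, X ∖ U = {53} — both open, so U is clopen.
  U = {53, 54, 55}, X ∖ U = ∅ — both open, so U is clopen.
Nontrivial clopen(s) exist: e.g. {53, 54}. So (X, τ) is disconnected.
Compute connected components by grouping points that agree on all clopens:
  component: {53}
  component: {54}
  component: {55}


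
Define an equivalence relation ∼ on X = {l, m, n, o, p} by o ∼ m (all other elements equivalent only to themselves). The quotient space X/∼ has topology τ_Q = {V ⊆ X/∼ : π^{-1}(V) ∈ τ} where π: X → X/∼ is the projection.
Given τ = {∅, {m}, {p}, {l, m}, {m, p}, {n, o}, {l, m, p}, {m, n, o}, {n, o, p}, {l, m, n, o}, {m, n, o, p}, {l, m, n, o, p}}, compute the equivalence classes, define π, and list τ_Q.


X/∼ = {[l], [m=o], [n], [p]}; |τ_Q| = 6.

Equivalence classes: [l], [m=o], [n], [p].
Quotient map π: X → X/∼ sends l ↦ [l], m ↦ [m=o], n ↦ [n], o ↦ [m=o], p ↦ [p].
For each subset V ⊆ X/∼, compute π^{-1}(V) ⊆ X and check whether π^{-1}(V) ∈ τ. V is open in τ_Q iff π^{-1}(V) ∈ τ.
  V = {}: π^{-1}(V) = ∅ ∈ τ ✓.
  V = {[l]}: π^{-1}(V) = {l} ∉ τ ✗.
  V = {[m=o]}: π^{-1}(V) = {m, o} ∉ τ ✗.
  V = {[l], [m=o]}: π^{-1}(V) = {l, m, o} ∉ τ ✗.
  V = {[n]}: π^{-1}(V) = {n} ∉ τ ✗.
  V = {[l], [n]}: π^{-1}(V) = {l, n} ∉ τ ✗.
  V = {[m=o], [n]}: π^{-1}(V) = {m, n, o} ∈ τ ✓.
  V = {[l], [m=o], [n]}: π^{-1}(V) = {l, m, n, o} ∈ τ ✓.
  V = {[p]}: π^{-1}(V) = {p} ∈ τ ✓.
  V = {[l], [p]}: π^{-1}(V) = {l, p} ∉ τ ✗.
  V = {[m=o], [p]}: π^{-1}(V) = {m, o, p} ∉ τ ✗.
  V = {[l], [m=o], [p]}: π^{-1}(V) = {l, m, o, p} ∉ τ ✗.
  V = {[n], [p]}: π^{-1}(V) = {n, p} ∉ τ ✗.
  V = {[l], [n], [p]}: π^{-1}(V) = {l, n, p} ∉ τ ✗.
  V = {[m=o], [n], [p]}: π^{-1}(V) = {m, n, o, p} ∈ τ ✓.
  V = {[l], [m=o], [n], [p]}: π^{-1}(V) = {l, m, n, o, p} ∈ τ ✓.
Open sets in the quotient: τ_Q = {{}, {[m=o], [n]}, {[l], [m=o], [n]}, {[p]}, {[m=o], [n], [p]}, {[l], [m=o], [n], [p]}} (6 elements).
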